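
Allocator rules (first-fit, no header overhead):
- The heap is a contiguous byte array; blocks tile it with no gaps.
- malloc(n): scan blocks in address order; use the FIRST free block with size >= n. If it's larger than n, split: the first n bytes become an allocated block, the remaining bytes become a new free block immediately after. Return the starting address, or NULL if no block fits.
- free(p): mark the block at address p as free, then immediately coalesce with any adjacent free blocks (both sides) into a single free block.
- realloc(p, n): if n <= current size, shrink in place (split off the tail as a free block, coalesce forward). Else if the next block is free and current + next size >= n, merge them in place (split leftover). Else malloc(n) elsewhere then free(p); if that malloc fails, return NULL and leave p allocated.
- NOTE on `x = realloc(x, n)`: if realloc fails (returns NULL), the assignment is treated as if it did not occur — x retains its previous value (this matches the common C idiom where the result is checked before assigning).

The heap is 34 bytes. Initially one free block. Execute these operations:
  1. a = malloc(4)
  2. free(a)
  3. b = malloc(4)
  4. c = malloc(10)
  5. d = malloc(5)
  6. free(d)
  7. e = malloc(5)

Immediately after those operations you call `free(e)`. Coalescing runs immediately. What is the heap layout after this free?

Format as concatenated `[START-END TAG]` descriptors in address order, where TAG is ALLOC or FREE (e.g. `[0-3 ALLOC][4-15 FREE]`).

Answer: [0-3 ALLOC][4-13 ALLOC][14-33 FREE]

Derivation:
Op 1: a = malloc(4) -> a = 0; heap: [0-3 ALLOC][4-33 FREE]
Op 2: free(a) -> (freed a); heap: [0-33 FREE]
Op 3: b = malloc(4) -> b = 0; heap: [0-3 ALLOC][4-33 FREE]
Op 4: c = malloc(10) -> c = 4; heap: [0-3 ALLOC][4-13 ALLOC][14-33 FREE]
Op 5: d = malloc(5) -> d = 14; heap: [0-3 ALLOC][4-13 ALLOC][14-18 ALLOC][19-33 FREE]
Op 6: free(d) -> (freed d); heap: [0-3 ALLOC][4-13 ALLOC][14-33 FREE]
Op 7: e = malloc(5) -> e = 14; heap: [0-3 ALLOC][4-13 ALLOC][14-18 ALLOC][19-33 FREE]
free(e): e = 14 -> block [14-18 ALLOC]; mark free, coalesce with adjacent free neighbors -> [0-3 ALLOC][4-13 ALLOC][14-33 FREE]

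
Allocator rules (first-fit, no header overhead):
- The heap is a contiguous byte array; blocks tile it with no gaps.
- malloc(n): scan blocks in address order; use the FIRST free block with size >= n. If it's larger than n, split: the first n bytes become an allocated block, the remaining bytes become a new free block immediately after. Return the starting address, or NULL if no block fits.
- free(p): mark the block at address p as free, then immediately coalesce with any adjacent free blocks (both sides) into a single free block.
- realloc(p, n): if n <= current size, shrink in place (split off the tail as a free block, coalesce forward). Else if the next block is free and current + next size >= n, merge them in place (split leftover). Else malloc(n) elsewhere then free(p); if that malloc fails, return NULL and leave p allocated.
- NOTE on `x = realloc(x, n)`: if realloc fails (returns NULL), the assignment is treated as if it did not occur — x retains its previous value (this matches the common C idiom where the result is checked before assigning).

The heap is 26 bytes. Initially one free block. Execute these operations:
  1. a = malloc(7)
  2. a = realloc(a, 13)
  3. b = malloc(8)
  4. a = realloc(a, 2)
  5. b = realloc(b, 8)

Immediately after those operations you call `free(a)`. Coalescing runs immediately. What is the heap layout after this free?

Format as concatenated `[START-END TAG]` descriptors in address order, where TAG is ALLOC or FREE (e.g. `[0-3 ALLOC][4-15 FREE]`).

Answer: [0-12 FREE][13-20 ALLOC][21-25 FREE]

Derivation:
Op 1: a = malloc(7) -> a = 0; heap: [0-6 ALLOC][7-25 FREE]
Op 2: a = realloc(a, 13) -> a = 0; heap: [0-12 ALLOC][13-25 FREE]
Op 3: b = malloc(8) -> b = 13; heap: [0-12 ALLOC][13-20 ALLOC][21-25 FREE]
Op 4: a = realloc(a, 2) -> a = 0; heap: [0-1 ALLOC][2-12 FREE][13-20 ALLOC][21-25 FREE]
Op 5: b = realloc(b, 8) -> b = 13; heap: [0-1 ALLOC][2-12 FREE][13-20 ALLOC][21-25 FREE]
free(a): a = 0 -> block [0-1 ALLOC]; mark free, coalesce with adjacent free neighbors -> [0-12 FREE][13-20 ALLOC][21-25 FREE]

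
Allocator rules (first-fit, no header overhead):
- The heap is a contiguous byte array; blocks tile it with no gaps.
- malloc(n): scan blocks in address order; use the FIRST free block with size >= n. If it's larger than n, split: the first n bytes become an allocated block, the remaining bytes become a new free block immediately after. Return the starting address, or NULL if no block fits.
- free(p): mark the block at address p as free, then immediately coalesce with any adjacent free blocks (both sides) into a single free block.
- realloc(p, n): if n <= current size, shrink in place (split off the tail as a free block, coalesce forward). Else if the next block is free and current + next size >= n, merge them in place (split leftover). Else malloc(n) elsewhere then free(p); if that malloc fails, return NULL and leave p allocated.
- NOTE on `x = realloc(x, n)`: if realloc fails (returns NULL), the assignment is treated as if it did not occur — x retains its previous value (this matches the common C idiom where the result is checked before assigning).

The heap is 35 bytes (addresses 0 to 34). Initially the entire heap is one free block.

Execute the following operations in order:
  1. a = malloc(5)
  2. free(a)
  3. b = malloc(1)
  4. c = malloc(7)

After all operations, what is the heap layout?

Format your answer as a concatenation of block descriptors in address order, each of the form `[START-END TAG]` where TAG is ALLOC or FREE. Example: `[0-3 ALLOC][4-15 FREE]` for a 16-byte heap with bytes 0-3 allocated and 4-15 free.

Op 1: a = malloc(5) -> a = 0; heap: [0-4 ALLOC][5-34 FREE]
Op 2: free(a) -> (freed a); heap: [0-34 FREE]
Op 3: b = malloc(1) -> b = 0; heap: [0-0 ALLOC][1-34 FREE]
Op 4: c = malloc(7) -> c = 1; heap: [0-0 ALLOC][1-7 ALLOC][8-34 FREE]

Answer: [0-0 ALLOC][1-7 ALLOC][8-34 FREE]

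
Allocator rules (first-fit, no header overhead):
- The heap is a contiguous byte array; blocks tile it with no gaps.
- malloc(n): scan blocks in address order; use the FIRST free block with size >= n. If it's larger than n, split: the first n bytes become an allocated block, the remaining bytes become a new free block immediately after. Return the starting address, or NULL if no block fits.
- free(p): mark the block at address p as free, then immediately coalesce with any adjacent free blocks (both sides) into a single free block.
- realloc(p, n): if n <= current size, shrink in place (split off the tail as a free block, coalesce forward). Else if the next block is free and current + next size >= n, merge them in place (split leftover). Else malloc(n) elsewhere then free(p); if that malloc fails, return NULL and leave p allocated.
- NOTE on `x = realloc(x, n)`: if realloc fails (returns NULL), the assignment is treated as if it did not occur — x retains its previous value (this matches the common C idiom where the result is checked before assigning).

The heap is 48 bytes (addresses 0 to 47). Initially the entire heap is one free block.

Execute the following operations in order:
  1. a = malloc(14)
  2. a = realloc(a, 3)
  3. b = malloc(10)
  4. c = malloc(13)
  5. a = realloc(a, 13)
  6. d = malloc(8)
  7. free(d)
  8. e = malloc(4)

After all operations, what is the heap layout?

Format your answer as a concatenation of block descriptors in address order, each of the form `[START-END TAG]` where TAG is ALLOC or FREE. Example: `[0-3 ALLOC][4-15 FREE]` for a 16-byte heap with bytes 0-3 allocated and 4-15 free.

Answer: [0-2 FREE][3-12 ALLOC][13-25 ALLOC][26-38 ALLOC][39-42 ALLOC][43-47 FREE]

Derivation:
Op 1: a = malloc(14) -> a = 0; heap: [0-13 ALLOC][14-47 FREE]
Op 2: a = realloc(a, 3) -> a = 0; heap: [0-2 ALLOC][3-47 FREE]
Op 3: b = malloc(10) -> b = 3; heap: [0-2 ALLOC][3-12 ALLOC][13-47 FREE]
Op 4: c = malloc(13) -> c = 13; heap: [0-2 ALLOC][3-12 ALLOC][13-25 ALLOC][26-47 FREE]
Op 5: a = realloc(a, 13) -> a = 26; heap: [0-2 FREE][3-12 ALLOC][13-25 ALLOC][26-38 ALLOC][39-47 FREE]
Op 6: d = malloc(8) -> d = 39; heap: [0-2 FREE][3-12 ALLOC][13-25 ALLOC][26-38 ALLOC][39-46 ALLOC][47-47 FREE]
Op 7: free(d) -> (freed d); heap: [0-2 FREE][3-12 ALLOC][13-25 ALLOC][26-38 ALLOC][39-47 FREE]
Op 8: e = malloc(4) -> e = 39; heap: [0-2 FREE][3-12 ALLOC][13-25 ALLOC][26-38 ALLOC][39-42 ALLOC][43-47 FREE]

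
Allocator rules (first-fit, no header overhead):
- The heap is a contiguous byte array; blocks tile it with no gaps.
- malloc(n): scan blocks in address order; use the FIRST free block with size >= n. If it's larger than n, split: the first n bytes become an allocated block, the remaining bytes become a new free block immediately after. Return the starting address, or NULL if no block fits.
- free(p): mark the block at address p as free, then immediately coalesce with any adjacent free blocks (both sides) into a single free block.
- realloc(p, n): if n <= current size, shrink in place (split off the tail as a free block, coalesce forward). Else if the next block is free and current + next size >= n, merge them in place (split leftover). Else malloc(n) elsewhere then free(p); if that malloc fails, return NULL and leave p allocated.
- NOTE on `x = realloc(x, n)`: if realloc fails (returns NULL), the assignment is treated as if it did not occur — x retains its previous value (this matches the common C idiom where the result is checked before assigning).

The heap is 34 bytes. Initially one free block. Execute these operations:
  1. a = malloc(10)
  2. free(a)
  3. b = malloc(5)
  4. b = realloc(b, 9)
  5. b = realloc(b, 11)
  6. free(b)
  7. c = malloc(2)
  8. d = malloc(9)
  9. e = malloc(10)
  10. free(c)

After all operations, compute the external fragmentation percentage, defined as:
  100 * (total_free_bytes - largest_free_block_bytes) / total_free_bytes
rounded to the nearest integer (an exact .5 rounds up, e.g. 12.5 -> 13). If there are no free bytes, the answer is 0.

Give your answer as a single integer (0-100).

Answer: 13

Derivation:
Op 1: a = malloc(10) -> a = 0; heap: [0-9 ALLOC][10-33 FREE]
Op 2: free(a) -> (freed a); heap: [0-33 FREE]
Op 3: b = malloc(5) -> b = 0; heap: [0-4 ALLOC][5-33 FREE]
Op 4: b = realloc(b, 9) -> b = 0; heap: [0-8 ALLOC][9-33 FREE]
Op 5: b = realloc(b, 11) -> b = 0; heap: [0-10 ALLOC][11-33 FREE]
Op 6: free(b) -> (freed b); heap: [0-33 FREE]
Op 7: c = malloc(2) -> c = 0; heap: [0-1 ALLOC][2-33 FREE]
Op 8: d = malloc(9) -> d = 2; heap: [0-1 ALLOC][2-10 ALLOC][11-33 FREE]
Op 9: e = malloc(10) -> e = 11; heap: [0-1 ALLOC][2-10 ALLOC][11-20 ALLOC][21-33 FREE]
Op 10: free(c) -> (freed c); heap: [0-1 FREE][2-10 ALLOC][11-20 ALLOC][21-33 FREE]
Free blocks: [2 13] total_free=15 largest=13 -> 100*(15-13)/15 = 200/15 ≈ 13.333 -> rounds to 13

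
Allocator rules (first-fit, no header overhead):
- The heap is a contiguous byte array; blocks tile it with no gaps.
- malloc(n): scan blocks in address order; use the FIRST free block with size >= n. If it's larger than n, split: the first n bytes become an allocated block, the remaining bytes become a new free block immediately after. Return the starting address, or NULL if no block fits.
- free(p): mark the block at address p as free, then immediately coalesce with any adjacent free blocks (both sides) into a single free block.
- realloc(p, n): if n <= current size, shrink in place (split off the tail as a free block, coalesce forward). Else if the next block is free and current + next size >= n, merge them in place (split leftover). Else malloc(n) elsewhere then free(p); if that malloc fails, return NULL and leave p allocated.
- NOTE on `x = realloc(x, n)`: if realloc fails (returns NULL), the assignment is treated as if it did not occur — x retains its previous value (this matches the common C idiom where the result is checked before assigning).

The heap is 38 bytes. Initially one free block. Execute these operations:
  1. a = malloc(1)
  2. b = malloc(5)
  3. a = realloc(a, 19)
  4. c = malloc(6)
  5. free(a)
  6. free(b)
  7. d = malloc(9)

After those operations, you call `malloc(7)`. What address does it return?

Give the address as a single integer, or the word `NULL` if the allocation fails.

Answer: 9

Derivation:
Op 1: a = malloc(1) -> a = 0; heap: [0-0 ALLOC][1-37 FREE]
Op 2: b = malloc(5) -> b = 1; heap: [0-0 ALLOC][1-5 ALLOC][6-37 FREE]
Op 3: a = realloc(a, 19) -> a = 6; heap: [0-0 FREE][1-5 ALLOC][6-24 ALLOC][25-37 FREE]
Op 4: c = malloc(6) -> c = 25; heap: [0-0 FREE][1-5 ALLOC][6-24 ALLOC][25-30 ALLOC][31-37 FREE]
Op 5: free(a) -> (freed a); heap: [0-0 FREE][1-5 ALLOC][6-24 FREE][25-30 ALLOC][31-37 FREE]
Op 6: free(b) -> (freed b); heap: [0-24 FREE][25-30 ALLOC][31-37 FREE]
Op 7: d = malloc(9) -> d = 0; heap: [0-8 ALLOC][9-24 FREE][25-30 ALLOC][31-37 FREE]
malloc(7): first-fit scan over [0-8 ALLOC][9-24 FREE][25-30 ALLOC][31-37 FREE] -> 9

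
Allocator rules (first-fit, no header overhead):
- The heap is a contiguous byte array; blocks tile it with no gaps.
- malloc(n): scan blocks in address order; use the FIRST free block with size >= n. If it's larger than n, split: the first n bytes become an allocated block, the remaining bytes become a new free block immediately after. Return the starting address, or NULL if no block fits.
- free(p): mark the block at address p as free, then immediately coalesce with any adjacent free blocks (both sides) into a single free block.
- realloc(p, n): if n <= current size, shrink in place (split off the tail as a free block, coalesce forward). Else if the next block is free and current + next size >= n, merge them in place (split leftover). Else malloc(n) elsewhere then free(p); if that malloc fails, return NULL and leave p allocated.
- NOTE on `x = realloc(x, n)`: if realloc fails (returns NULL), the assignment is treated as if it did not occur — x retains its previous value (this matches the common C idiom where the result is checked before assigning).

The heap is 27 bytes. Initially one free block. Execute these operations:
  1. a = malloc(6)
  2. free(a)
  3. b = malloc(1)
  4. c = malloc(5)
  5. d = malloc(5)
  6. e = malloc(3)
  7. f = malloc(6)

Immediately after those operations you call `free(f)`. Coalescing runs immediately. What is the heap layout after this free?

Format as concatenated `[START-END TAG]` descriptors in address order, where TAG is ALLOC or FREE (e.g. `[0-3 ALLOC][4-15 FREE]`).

Answer: [0-0 ALLOC][1-5 ALLOC][6-10 ALLOC][11-13 ALLOC][14-26 FREE]

Derivation:
Op 1: a = malloc(6) -> a = 0; heap: [0-5 ALLOC][6-26 FREE]
Op 2: free(a) -> (freed a); heap: [0-26 FREE]
Op 3: b = malloc(1) -> b = 0; heap: [0-0 ALLOC][1-26 FREE]
Op 4: c = malloc(5) -> c = 1; heap: [0-0 ALLOC][1-5 ALLOC][6-26 FREE]
Op 5: d = malloc(5) -> d = 6; heap: [0-0 ALLOC][1-5 ALLOC][6-10 ALLOC][11-26 FREE]
Op 6: e = malloc(3) -> e = 11; heap: [0-0 ALLOC][1-5 ALLOC][6-10 ALLOC][11-13 ALLOC][14-26 FREE]
Op 7: f = malloc(6) -> f = 14; heap: [0-0 ALLOC][1-5 ALLOC][6-10 ALLOC][11-13 ALLOC][14-19 ALLOC][20-26 FREE]
free(f): f = 14 -> block [14-19 ALLOC]; mark free, coalesce with adjacent free neighbors -> [0-0 ALLOC][1-5 ALLOC][6-10 ALLOC][11-13 ALLOC][14-26 FREE]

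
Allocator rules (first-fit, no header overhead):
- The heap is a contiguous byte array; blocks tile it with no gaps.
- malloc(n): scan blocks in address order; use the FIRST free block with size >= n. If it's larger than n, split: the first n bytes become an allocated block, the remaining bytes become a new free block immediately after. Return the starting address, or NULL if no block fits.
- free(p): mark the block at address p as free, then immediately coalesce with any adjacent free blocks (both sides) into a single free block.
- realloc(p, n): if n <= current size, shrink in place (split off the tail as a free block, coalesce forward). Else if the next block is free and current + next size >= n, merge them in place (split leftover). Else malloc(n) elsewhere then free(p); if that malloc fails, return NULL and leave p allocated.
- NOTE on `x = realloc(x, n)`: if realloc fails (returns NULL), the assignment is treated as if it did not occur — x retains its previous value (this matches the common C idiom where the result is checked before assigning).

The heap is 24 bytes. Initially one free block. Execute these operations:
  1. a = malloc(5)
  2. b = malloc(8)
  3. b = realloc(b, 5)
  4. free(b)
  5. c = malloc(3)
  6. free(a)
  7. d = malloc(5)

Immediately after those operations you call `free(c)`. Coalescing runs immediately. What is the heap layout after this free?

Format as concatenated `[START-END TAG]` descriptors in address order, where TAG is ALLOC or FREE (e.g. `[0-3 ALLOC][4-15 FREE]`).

Op 1: a = malloc(5) -> a = 0; heap: [0-4 ALLOC][5-23 FREE]
Op 2: b = malloc(8) -> b = 5; heap: [0-4 ALLOC][5-12 ALLOC][13-23 FREE]
Op 3: b = realloc(b, 5) -> b = 5; heap: [0-4 ALLOC][5-9 ALLOC][10-23 FREE]
Op 4: free(b) -> (freed b); heap: [0-4 ALLOC][5-23 FREE]
Op 5: c = malloc(3) -> c = 5; heap: [0-4 ALLOC][5-7 ALLOC][8-23 FREE]
Op 6: free(a) -> (freed a); heap: [0-4 FREE][5-7 ALLOC][8-23 FREE]
Op 7: d = malloc(5) -> d = 0; heap: [0-4 ALLOC][5-7 ALLOC][8-23 FREE]
free(c): c = 5 -> block [5-7 ALLOC]; mark free, coalesce with adjacent free neighbors -> [0-4 ALLOC][5-23 FREE]

Answer: [0-4 ALLOC][5-23 FREE]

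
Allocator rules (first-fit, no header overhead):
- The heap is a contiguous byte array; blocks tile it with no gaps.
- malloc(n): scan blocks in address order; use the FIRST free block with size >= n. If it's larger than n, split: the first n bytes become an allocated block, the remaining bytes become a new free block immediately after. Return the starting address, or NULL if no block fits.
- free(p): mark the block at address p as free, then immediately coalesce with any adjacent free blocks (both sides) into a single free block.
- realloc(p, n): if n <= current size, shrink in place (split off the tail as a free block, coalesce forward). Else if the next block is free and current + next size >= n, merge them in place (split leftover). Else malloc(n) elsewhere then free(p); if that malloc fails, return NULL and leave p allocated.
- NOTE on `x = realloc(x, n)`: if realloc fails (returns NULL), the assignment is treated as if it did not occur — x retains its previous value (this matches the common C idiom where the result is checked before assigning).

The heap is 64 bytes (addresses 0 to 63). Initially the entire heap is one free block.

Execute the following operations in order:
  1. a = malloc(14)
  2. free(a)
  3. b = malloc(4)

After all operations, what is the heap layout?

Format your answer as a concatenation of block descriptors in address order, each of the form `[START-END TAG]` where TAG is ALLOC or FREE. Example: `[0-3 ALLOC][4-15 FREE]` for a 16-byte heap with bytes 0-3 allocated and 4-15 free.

Op 1: a = malloc(14) -> a = 0; heap: [0-13 ALLOC][14-63 FREE]
Op 2: free(a) -> (freed a); heap: [0-63 FREE]
Op 3: b = malloc(4) -> b = 0; heap: [0-3 ALLOC][4-63 FREE]

Answer: [0-3 ALLOC][4-63 FREE]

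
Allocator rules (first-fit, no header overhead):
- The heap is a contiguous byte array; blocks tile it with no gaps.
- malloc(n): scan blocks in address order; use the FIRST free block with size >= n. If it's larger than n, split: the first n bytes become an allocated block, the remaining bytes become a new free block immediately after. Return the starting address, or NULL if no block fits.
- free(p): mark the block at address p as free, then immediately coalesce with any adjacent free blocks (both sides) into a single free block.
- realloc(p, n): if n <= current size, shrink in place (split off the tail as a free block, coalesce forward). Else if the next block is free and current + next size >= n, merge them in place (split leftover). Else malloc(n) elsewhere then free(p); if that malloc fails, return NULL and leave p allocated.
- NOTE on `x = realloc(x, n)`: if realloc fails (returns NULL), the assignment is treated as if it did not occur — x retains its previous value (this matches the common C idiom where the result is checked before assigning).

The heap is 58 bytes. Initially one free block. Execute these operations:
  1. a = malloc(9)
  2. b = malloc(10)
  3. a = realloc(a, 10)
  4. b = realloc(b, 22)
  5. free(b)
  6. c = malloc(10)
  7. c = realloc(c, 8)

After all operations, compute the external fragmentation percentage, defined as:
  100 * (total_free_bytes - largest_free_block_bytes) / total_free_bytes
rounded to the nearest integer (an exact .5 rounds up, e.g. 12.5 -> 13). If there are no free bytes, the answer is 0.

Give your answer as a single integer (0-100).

Answer: 28

Derivation:
Op 1: a = malloc(9) -> a = 0; heap: [0-8 ALLOC][9-57 FREE]
Op 2: b = malloc(10) -> b = 9; heap: [0-8 ALLOC][9-18 ALLOC][19-57 FREE]
Op 3: a = realloc(a, 10) -> a = 19; heap: [0-8 FREE][9-18 ALLOC][19-28 ALLOC][29-57 FREE]
Op 4: b = realloc(b, 22) -> b = 29; heap: [0-18 FREE][19-28 ALLOC][29-50 ALLOC][51-57 FREE]
Op 5: free(b) -> (freed b); heap: [0-18 FREE][19-28 ALLOC][29-57 FREE]
Op 6: c = malloc(10) -> c = 0; heap: [0-9 ALLOC][10-18 FREE][19-28 ALLOC][29-57 FREE]
Op 7: c = realloc(c, 8) -> c = 0; heap: [0-7 ALLOC][8-18 FREE][19-28 ALLOC][29-57 FREE]
Free blocks: [11 29] total_free=40 largest=29 -> 100*(40-29)/40 = 1100/40 = 27.5 -> rounds to 28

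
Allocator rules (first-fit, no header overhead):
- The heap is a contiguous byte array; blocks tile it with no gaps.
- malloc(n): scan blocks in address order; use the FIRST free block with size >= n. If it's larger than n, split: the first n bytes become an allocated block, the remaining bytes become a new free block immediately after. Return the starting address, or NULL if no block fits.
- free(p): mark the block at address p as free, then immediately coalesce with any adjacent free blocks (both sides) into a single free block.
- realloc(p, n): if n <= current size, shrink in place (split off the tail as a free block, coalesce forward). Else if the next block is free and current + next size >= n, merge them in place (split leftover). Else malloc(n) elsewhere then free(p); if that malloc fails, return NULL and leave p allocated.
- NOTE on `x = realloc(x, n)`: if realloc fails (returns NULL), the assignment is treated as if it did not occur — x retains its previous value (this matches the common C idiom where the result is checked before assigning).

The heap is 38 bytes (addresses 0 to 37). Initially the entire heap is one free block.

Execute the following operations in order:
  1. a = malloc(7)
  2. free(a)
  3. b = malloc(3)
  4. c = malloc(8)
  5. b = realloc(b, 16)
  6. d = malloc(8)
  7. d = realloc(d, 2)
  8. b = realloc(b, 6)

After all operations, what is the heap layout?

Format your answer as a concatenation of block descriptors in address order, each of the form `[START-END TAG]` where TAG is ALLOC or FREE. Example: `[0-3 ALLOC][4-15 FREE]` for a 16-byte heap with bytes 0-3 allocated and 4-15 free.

Answer: [0-2 FREE][3-10 ALLOC][11-16 ALLOC][17-26 FREE][27-28 ALLOC][29-37 FREE]

Derivation:
Op 1: a = malloc(7) -> a = 0; heap: [0-6 ALLOC][7-37 FREE]
Op 2: free(a) -> (freed a); heap: [0-37 FREE]
Op 3: b = malloc(3) -> b = 0; heap: [0-2 ALLOC][3-37 FREE]
Op 4: c = malloc(8) -> c = 3; heap: [0-2 ALLOC][3-10 ALLOC][11-37 FREE]
Op 5: b = realloc(b, 16) -> b = 11; heap: [0-2 FREE][3-10 ALLOC][11-26 ALLOC][27-37 FREE]
Op 6: d = malloc(8) -> d = 27; heap: [0-2 FREE][3-10 ALLOC][11-26 ALLOC][27-34 ALLOC][35-37 FREE]
Op 7: d = realloc(d, 2) -> d = 27; heap: [0-2 FREE][3-10 ALLOC][11-26 ALLOC][27-28 ALLOC][29-37 FREE]
Op 8: b = realloc(b, 6) -> b = 11; heap: [0-2 FREE][3-10 ALLOC][11-16 ALLOC][17-26 FREE][27-28 ALLOC][29-37 FREE]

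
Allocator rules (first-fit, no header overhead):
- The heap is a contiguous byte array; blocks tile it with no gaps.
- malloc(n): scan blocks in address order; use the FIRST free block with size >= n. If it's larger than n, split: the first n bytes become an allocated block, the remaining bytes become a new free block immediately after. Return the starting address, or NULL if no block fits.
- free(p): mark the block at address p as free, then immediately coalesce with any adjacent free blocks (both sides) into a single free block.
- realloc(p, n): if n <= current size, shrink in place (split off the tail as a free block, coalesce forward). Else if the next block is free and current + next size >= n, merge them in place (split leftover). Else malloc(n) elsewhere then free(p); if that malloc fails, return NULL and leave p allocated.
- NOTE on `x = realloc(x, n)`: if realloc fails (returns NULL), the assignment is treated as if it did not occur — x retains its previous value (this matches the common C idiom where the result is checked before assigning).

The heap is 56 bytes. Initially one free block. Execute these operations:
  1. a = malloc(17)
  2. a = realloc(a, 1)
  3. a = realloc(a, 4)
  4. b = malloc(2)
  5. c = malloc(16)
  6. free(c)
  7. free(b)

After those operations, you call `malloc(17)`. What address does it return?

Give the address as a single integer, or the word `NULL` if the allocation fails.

Op 1: a = malloc(17) -> a = 0; heap: [0-16 ALLOC][17-55 FREE]
Op 2: a = realloc(a, 1) -> a = 0; heap: [0-0 ALLOC][1-55 FREE]
Op 3: a = realloc(a, 4) -> a = 0; heap: [0-3 ALLOC][4-55 FREE]
Op 4: b = malloc(2) -> b = 4; heap: [0-3 ALLOC][4-5 ALLOC][6-55 FREE]
Op 5: c = malloc(16) -> c = 6; heap: [0-3 ALLOC][4-5 ALLOC][6-21 ALLOC][22-55 FREE]
Op 6: free(c) -> (freed c); heap: [0-3 ALLOC][4-5 ALLOC][6-55 FREE]
Op 7: free(b) -> (freed b); heap: [0-3 ALLOC][4-55 FREE]
malloc(17): first-fit scan over [0-3 ALLOC][4-55 FREE] -> 4

Answer: 4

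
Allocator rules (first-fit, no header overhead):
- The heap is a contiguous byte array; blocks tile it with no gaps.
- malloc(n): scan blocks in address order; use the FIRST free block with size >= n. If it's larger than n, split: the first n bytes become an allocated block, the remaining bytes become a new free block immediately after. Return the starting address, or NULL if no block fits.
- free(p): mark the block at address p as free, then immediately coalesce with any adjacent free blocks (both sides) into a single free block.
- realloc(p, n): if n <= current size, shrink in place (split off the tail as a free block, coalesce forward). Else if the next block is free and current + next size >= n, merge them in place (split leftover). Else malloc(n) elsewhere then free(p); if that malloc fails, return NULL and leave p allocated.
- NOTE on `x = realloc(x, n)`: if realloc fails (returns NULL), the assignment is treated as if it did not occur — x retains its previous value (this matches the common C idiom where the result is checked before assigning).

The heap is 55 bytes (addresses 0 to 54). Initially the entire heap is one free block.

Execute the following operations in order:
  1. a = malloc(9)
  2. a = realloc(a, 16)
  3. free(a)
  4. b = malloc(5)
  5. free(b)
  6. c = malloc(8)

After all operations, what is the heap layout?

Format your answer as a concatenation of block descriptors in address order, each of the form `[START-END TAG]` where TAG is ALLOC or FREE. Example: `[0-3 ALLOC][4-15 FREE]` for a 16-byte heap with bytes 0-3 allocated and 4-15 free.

Answer: [0-7 ALLOC][8-54 FREE]

Derivation:
Op 1: a = malloc(9) -> a = 0; heap: [0-8 ALLOC][9-54 FREE]
Op 2: a = realloc(a, 16) -> a = 0; heap: [0-15 ALLOC][16-54 FREE]
Op 3: free(a) -> (freed a); heap: [0-54 FREE]
Op 4: b = malloc(5) -> b = 0; heap: [0-4 ALLOC][5-54 FREE]
Op 5: free(b) -> (freed b); heap: [0-54 FREE]
Op 6: c = malloc(8) -> c = 0; heap: [0-7 ALLOC][8-54 FREE]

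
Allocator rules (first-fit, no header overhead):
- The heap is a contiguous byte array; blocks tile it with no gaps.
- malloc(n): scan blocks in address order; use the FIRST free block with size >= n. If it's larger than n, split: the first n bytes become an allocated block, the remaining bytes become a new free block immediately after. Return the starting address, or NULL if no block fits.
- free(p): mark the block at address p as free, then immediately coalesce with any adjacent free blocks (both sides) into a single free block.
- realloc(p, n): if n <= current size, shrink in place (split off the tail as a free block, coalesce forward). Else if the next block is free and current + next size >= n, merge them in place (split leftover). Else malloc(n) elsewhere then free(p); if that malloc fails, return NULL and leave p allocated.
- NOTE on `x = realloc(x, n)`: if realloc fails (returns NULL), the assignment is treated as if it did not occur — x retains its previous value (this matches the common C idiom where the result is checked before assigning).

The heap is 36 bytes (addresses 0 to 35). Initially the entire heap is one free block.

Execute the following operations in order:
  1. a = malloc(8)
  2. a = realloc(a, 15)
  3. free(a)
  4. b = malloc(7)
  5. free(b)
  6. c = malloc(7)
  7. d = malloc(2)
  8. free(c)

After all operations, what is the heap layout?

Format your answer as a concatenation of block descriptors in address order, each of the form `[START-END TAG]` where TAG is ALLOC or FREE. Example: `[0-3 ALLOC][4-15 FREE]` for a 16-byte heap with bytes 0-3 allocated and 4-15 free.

Op 1: a = malloc(8) -> a = 0; heap: [0-7 ALLOC][8-35 FREE]
Op 2: a = realloc(a, 15) -> a = 0; heap: [0-14 ALLOC][15-35 FREE]
Op 3: free(a) -> (freed a); heap: [0-35 FREE]
Op 4: b = malloc(7) -> b = 0; heap: [0-6 ALLOC][7-35 FREE]
Op 5: free(b) -> (freed b); heap: [0-35 FREE]
Op 6: c = malloc(7) -> c = 0; heap: [0-6 ALLOC][7-35 FREE]
Op 7: d = malloc(2) -> d = 7; heap: [0-6 ALLOC][7-8 ALLOC][9-35 FREE]
Op 8: free(c) -> (freed c); heap: [0-6 FREE][7-8 ALLOC][9-35 FREE]

Answer: [0-6 FREE][7-8 ALLOC][9-35 FREE]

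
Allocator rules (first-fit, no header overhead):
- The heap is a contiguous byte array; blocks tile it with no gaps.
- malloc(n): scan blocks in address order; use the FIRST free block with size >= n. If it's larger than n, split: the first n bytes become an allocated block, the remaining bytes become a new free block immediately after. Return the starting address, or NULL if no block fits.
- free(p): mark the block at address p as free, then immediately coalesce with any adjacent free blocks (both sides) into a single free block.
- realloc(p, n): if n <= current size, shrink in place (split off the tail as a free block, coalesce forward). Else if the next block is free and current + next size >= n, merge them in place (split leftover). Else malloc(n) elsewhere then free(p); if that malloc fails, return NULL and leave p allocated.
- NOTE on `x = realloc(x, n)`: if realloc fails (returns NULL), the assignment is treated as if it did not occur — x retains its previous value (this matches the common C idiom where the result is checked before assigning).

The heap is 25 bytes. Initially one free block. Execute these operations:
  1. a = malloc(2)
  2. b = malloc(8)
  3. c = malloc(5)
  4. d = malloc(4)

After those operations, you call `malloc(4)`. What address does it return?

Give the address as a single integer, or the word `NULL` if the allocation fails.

Op 1: a = malloc(2) -> a = 0; heap: [0-1 ALLOC][2-24 FREE]
Op 2: b = malloc(8) -> b = 2; heap: [0-1 ALLOC][2-9 ALLOC][10-24 FREE]
Op 3: c = malloc(5) -> c = 10; heap: [0-1 ALLOC][2-9 ALLOC][10-14 ALLOC][15-24 FREE]
Op 4: d = malloc(4) -> d = 15; heap: [0-1 ALLOC][2-9 ALLOC][10-14 ALLOC][15-18 ALLOC][19-24 FREE]
malloc(4): first-fit scan over [0-1 ALLOC][2-9 ALLOC][10-14 ALLOC][15-18 ALLOC][19-24 FREE] -> 19

Answer: 19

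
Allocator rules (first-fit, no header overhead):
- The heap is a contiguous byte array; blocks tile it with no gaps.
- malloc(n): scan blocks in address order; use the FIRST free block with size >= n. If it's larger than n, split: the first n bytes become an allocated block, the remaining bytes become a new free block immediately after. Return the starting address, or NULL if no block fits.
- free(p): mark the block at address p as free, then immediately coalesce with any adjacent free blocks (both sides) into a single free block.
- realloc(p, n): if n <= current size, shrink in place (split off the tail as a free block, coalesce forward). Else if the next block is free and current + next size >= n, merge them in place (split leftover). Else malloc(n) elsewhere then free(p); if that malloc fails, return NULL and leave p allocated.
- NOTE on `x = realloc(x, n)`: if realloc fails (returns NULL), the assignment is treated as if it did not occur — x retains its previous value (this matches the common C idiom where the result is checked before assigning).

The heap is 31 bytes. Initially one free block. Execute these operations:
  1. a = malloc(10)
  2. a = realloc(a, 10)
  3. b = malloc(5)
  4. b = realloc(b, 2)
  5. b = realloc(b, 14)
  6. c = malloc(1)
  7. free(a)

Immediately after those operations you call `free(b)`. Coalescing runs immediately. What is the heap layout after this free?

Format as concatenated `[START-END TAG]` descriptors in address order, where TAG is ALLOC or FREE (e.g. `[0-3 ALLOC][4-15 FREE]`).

Answer: [0-23 FREE][24-24 ALLOC][25-30 FREE]

Derivation:
Op 1: a = malloc(10) -> a = 0; heap: [0-9 ALLOC][10-30 FREE]
Op 2: a = realloc(a, 10) -> a = 0; heap: [0-9 ALLOC][10-30 FREE]
Op 3: b = malloc(5) -> b = 10; heap: [0-9 ALLOC][10-14 ALLOC][15-30 FREE]
Op 4: b = realloc(b, 2) -> b = 10; heap: [0-9 ALLOC][10-11 ALLOC][12-30 FREE]
Op 5: b = realloc(b, 14) -> b = 10; heap: [0-9 ALLOC][10-23 ALLOC][24-30 FREE]
Op 6: c = malloc(1) -> c = 24; heap: [0-9 ALLOC][10-23 ALLOC][24-24 ALLOC][25-30 FREE]
Op 7: free(a) -> (freed a); heap: [0-9 FREE][10-23 ALLOC][24-24 ALLOC][25-30 FREE]
free(b): b = 10 -> block [10-23 ALLOC]; mark free, coalesce with adjacent free neighbors -> [0-23 FREE][24-24 ALLOC][25-30 FREE]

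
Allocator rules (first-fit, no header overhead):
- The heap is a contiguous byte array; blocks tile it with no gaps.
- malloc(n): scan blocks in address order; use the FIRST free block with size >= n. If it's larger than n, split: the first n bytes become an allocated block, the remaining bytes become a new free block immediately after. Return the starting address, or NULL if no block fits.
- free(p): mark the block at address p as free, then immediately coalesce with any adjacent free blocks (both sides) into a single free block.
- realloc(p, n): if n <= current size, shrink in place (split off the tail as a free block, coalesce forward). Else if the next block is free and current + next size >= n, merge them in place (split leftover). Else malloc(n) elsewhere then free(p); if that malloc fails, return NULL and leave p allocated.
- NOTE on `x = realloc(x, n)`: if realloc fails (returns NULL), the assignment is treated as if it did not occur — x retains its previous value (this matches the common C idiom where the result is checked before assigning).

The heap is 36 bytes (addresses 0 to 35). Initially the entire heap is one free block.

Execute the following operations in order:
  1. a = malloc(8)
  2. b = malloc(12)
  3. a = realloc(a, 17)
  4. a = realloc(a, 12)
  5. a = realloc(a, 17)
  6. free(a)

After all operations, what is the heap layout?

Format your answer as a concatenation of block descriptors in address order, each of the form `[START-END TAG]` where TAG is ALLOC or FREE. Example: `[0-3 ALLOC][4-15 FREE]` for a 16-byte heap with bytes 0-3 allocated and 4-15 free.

Answer: [0-7 FREE][8-19 ALLOC][20-35 FREE]

Derivation:
Op 1: a = malloc(8) -> a = 0; heap: [0-7 ALLOC][8-35 FREE]
Op 2: b = malloc(12) -> b = 8; heap: [0-7 ALLOC][8-19 ALLOC][20-35 FREE]
Op 3: a = realloc(a, 17) -> NULL (a unchanged); heap: [0-7 ALLOC][8-19 ALLOC][20-35 FREE]
Op 4: a = realloc(a, 12) -> a = 20; heap: [0-7 FREE][8-19 ALLOC][20-31 ALLOC][32-35 FREE]
Op 5: a = realloc(a, 17) -> NULL (a unchanged); heap: [0-7 FREE][8-19 ALLOC][20-31 ALLOC][32-35 FREE]
Op 6: free(a) -> (freed a); heap: [0-7 FREE][8-19 ALLOC][20-35 FREE]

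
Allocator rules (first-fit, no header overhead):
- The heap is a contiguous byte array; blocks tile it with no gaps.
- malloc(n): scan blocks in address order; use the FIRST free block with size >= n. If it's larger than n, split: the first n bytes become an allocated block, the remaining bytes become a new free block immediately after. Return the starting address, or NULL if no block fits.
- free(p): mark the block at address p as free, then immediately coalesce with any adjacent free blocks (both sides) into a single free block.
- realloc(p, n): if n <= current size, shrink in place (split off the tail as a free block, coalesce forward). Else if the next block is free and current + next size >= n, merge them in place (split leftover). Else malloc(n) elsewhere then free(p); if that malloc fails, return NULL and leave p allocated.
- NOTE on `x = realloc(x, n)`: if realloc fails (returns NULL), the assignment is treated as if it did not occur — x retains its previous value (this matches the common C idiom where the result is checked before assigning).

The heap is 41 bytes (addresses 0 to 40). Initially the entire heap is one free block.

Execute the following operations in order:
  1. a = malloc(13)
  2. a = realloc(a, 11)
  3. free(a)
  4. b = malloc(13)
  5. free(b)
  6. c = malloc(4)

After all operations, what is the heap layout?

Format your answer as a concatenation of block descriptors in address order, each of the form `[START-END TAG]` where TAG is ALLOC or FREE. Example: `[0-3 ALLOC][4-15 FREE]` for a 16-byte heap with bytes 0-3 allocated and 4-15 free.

Op 1: a = malloc(13) -> a = 0; heap: [0-12 ALLOC][13-40 FREE]
Op 2: a = realloc(a, 11) -> a = 0; heap: [0-10 ALLOC][11-40 FREE]
Op 3: free(a) -> (freed a); heap: [0-40 FREE]
Op 4: b = malloc(13) -> b = 0; heap: [0-12 ALLOC][13-40 FREE]
Op 5: free(b) -> (freed b); heap: [0-40 FREE]
Op 6: c = malloc(4) -> c = 0; heap: [0-3 ALLOC][4-40 FREE]

Answer: [0-3 ALLOC][4-40 FREE]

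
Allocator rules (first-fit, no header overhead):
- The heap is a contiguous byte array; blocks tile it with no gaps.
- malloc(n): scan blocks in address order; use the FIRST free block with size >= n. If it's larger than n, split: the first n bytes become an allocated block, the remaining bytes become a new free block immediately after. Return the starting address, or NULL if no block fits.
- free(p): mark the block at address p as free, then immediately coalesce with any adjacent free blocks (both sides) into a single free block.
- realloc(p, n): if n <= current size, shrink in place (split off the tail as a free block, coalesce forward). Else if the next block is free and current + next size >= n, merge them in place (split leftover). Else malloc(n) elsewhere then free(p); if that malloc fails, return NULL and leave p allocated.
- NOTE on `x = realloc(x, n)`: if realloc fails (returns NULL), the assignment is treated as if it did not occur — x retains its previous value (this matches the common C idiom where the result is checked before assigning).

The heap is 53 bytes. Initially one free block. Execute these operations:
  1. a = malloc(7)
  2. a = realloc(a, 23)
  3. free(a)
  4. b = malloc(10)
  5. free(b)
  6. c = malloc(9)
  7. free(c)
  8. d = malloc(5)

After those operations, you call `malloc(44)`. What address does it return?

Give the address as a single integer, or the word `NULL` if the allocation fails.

Op 1: a = malloc(7) -> a = 0; heap: [0-6 ALLOC][7-52 FREE]
Op 2: a = realloc(a, 23) -> a = 0; heap: [0-22 ALLOC][23-52 FREE]
Op 3: free(a) -> (freed a); heap: [0-52 FREE]
Op 4: b = malloc(10) -> b = 0; heap: [0-9 ALLOC][10-52 FREE]
Op 5: free(b) -> (freed b); heap: [0-52 FREE]
Op 6: c = malloc(9) -> c = 0; heap: [0-8 ALLOC][9-52 FREE]
Op 7: free(c) -> (freed c); heap: [0-52 FREE]
Op 8: d = malloc(5) -> d = 0; heap: [0-4 ALLOC][5-52 FREE]
malloc(44): first-fit scan over [0-4 ALLOC][5-52 FREE] -> 5

Answer: 5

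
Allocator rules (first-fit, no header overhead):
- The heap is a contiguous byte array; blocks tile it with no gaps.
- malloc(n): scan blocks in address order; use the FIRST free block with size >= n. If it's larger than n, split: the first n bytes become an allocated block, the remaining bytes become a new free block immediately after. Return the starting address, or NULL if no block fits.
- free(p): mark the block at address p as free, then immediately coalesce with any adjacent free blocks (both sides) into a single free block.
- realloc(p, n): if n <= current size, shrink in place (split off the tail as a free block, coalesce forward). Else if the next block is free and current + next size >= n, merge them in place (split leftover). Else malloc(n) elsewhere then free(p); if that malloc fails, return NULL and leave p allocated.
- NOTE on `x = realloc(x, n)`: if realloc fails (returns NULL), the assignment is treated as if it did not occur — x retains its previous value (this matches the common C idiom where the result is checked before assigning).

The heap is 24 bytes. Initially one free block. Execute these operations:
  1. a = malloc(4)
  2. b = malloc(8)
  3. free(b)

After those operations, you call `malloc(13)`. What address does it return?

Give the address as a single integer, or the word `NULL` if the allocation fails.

Op 1: a = malloc(4) -> a = 0; heap: [0-3 ALLOC][4-23 FREE]
Op 2: b = malloc(8) -> b = 4; heap: [0-3 ALLOC][4-11 ALLOC][12-23 FREE]
Op 3: free(b) -> (freed b); heap: [0-3 ALLOC][4-23 FREE]
malloc(13): first-fit scan over [0-3 ALLOC][4-23 FREE] -> 4

Answer: 4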